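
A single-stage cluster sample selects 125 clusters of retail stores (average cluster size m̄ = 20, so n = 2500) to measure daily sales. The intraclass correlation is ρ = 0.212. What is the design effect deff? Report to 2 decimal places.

5.03

deff = 1 + (20 − 1)·0.212 = 1 + 4.028 = 5.028.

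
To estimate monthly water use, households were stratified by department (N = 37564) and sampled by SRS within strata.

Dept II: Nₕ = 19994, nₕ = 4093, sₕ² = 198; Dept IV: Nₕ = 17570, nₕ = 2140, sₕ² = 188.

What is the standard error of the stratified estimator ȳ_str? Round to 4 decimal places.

Var(ȳ_str) = Σₕ Wₕ²(1 − fₕ)sₕ²/nₕ with Wₕ = Nₕ/N, N = 37564.
Dept II: Wₕ = 0.53226493; term = 0.53226493²·(1 − 0.20471141)·198/4093 = 0.010899433.
Dept IV: Wₕ = 0.46773507; term = 0.46773507²·(1 − 0.12179852)·188/2140 = 0.016878665.
Sum = 0.027778098.
SE = √(0.027778098) = 0.1667.

0.1667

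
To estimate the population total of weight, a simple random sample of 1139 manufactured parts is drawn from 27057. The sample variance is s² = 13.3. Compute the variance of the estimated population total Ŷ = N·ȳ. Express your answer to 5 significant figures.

Var(Ŷ) = N²·Var(ȳ) = N²·(1 − n/N)·s²/n.
f = 1139/27057 = 0.04209632; Var(ȳ) = 0.95790368·13.3/1139 = 0.011185355.
Var(Ŷ) = 27057² · 0.011185355 = 8.1885887 × 10^6.

8.1886 × 10^6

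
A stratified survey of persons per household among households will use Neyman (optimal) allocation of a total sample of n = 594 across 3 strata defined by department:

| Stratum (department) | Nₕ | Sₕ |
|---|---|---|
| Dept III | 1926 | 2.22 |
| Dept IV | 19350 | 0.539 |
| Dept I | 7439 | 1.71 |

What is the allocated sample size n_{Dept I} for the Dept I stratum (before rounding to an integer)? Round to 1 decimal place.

Neyman allocation: nₕ = n·NₕSₕ / Σⱼ NⱼSⱼ.
Σ NⱼSⱼ = 1926·2.22 + 19350·0.539 + 7439·1.71 = 27426.06.
n_{Dept I} = 594·7439·1.71 / 27426.06 = 275.5.

275.5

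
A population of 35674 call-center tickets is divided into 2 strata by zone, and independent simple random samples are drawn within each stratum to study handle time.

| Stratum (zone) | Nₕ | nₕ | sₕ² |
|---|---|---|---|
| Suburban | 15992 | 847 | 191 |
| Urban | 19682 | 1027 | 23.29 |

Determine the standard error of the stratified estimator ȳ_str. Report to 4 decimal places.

Var(ȳ_str) = Σₕ Wₕ²(1 − fₕ)sₕ²/nₕ with Wₕ = Nₕ/N, N = 35674.
Suburban: Wₕ = 0.44828166; term = 0.44828166²·(1 − 0.05296398)·191/847 = 0.042915917.
Urban: Wₕ = 0.55171834; term = 0.55171834²·(1 − 0.05217966)·23.29/1027 = 0.0065427437.
Sum = 0.049458661.
SE = √(0.049458661) = 0.2224.

0.2224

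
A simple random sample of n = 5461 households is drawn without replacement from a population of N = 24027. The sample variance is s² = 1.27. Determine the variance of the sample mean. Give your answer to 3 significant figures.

Under SRS without replacement, Var(ȳ) = (1 − f)·s²/n with f = n/N = 5461/24027 = 0.22728597.
Var(ȳ) = (1 − 0.22728597)·1.27/5461 = 0.77271403·2.3255814 × 10^-4 = 1.7970094 × 10^-4.

1.80 × 10^-4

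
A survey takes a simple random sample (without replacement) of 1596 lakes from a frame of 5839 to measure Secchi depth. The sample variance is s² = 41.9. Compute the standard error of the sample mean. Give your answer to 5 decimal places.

Under SRS without replacement, Var(ȳ) = (1 − f)·s²/n with f = n/N = 1596/5839 = 0.27333448.
Var(ȳ) = (1 − 0.27333448)·41.9/1596 = 0.72666552·0.026253133 = 0.019077247.
SE(ȳ) = √(0.019077247) = 0.13812.

0.13812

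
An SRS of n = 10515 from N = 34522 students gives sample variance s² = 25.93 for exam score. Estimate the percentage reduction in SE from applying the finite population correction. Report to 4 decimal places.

16.6087

f = n/N = 10515/34522 = 0.30458838.
SE_no-fpc = √(s²/n) = 0.049658846; SE_fpc = √((1−f)s²/n) = 0.041411179.
Ratio = √(1−f) = 0.83391344. Reduction = 100·(1 − 0.83391344) = 16.6087%.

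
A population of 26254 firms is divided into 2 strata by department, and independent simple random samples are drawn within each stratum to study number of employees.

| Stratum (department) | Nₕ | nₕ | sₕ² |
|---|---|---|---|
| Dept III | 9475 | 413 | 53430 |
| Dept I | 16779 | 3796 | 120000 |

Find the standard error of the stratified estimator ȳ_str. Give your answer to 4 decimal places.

Var(ȳ_str) = Σₕ Wₕ²(1 − fₕ)sₕ²/nₕ with Wₕ = Nₕ/N, N = 26254.
Dept III: Wₕ = 0.36089739; term = 0.36089739²·(1 − 0.04358839)·53430/413 = 16.115636.
Dept I: Wₕ = 0.63910261; term = 0.63910261²·(1 − 0.22623517)·120000/3796 = 9.9909138.
Sum = 26.10655.
SE = √(26.10655) = 5.1095.

5.1095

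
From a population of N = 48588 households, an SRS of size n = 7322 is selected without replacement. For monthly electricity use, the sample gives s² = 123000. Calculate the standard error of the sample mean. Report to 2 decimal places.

3.78

Under SRS without replacement, Var(ȳ) = (1 − f)·s²/n with f = n/N = 7322/48588 = 0.15069565.
Var(ȳ) = (1 − 0.15069565)·123000/7322 = 0.84930435·16.798689 = 14.2672.
SE(ȳ) = √(14.2672) = 3.78.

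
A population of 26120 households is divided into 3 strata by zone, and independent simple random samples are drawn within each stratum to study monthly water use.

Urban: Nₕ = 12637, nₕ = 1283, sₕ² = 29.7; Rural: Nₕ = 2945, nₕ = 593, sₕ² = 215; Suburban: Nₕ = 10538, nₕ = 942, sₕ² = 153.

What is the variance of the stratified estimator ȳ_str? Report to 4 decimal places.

0.0326

Var(ȳ_str) = Σₕ Wₕ²(1 − fₕ)sₕ²/nₕ with Wₕ = Nₕ/N, N = 26120.
Urban: Wₕ = 0.48380551; term = 0.48380551²·(1 − 0.10152726)·29.7/1283 = 0.0048682887.
Rural: Wₕ = 0.11274885; term = 0.11274885²·(1 − 0.20135823)·215/593 = 0.003680951.
Suburban: Wₕ = 0.40344564; term = 0.40344564²·(1 − 0.08939078)·153/942 = 0.024073687.
Sum = 0.032622927.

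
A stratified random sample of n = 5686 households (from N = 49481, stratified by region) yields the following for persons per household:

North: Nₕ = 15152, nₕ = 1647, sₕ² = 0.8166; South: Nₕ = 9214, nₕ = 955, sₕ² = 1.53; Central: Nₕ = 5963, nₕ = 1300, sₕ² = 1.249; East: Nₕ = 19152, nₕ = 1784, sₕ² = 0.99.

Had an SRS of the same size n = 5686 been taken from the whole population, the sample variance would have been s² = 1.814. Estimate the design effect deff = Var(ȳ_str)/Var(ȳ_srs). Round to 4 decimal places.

0.6287

Var(ȳ_str) = Σ Wₕ²(1−fₕ)sₕ²/nₕ with Wₕ = Nₕ/49481:
  North: (15152/49481)²·(1−1647/15152)·0.8166/1647 = 4.1438439 × 10^-5
  South: (9214/49481)²·(1−955/9214)·1.53/955 = 4.9795122 × 10^-5
  Central: (5963/49481)²·(1−1300/5963)·1.249/1300 = 1.0911196 × 10^-5
  East: (19152/49481)²·(1−1784/19152)·0.99/1784 = 7.5392362 × 10^-5
  → Var(ȳ_str) = 1.7753712 × 10^-4.
Var(ȳ_srs) = (1 − 5686/49481)·1.814/5686 = 2.8236866 × 10^-4.
deff = (1.7753712 × 10^-4) / (2.8236866 × 10^-4) = 0.6287.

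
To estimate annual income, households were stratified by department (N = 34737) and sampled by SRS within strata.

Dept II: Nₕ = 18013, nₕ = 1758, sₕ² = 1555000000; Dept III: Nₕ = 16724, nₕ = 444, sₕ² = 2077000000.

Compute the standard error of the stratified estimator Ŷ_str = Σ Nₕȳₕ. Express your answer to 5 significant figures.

3.9149 × 10^7

Var(Ŷ_str) = Σₕ Nₕ²(1 − fₕ)sₕ²/nₕ.
Dept II: 18013²·(1 − 1758/18013)·1555000000/1758 = 2.5899092 × 10^14.
Dept III: 16724²·(1 − 444/16724)·2077000000/444 = 1.2736441 × 10^15.
Sum = 1.532635 × 10^15.
SE = √(1.532635 × 10^15) = 3.9149 × 10^7.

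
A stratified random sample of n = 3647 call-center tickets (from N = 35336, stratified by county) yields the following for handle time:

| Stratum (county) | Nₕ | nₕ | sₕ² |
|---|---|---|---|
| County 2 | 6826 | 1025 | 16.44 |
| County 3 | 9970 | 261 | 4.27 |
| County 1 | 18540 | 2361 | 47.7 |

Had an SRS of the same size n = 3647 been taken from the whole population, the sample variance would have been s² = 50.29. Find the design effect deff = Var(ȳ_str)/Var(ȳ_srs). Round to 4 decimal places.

Var(ȳ_str) = Σ Wₕ²(1−fₕ)sₕ²/nₕ with Wₕ = Nₕ/35336:
  County 2: (6826/35336)²·(1−1025/6826)·16.44/1025 = 5.0864212 × 10^-4
  County 3: (9970/35336)²·(1−261/9970)·4.27/261 = 0.0012683008
  County 1: (18540/35336)²·(1−2361/18540)·47.7/2361 = 0.0048534328
  → Var(ȳ_str) = 0.0066303757.
Var(ȳ_srs) = (1 − 3647/35336)·50.29/3647 = 0.012366221.
deff = 0.0066303757 / 0.012366221 = 0.5362.

0.5362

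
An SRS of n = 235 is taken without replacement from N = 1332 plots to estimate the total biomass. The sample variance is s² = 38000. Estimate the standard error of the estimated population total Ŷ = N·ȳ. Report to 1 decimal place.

Var(Ŷ) = N²·Var(ȳ) = N²·(1 − n/N)·s²/n.
f = 235/1332 = 0.17642643; Var(ȳ) = 0.82357357·38000/235 = 133.1736.
Var(Ŷ) = 1332² · 133.1736 = 2.362798 × 10^8.
SE(Ŷ) = √(2.362798 × 10^8) = 15371.4.

15371.4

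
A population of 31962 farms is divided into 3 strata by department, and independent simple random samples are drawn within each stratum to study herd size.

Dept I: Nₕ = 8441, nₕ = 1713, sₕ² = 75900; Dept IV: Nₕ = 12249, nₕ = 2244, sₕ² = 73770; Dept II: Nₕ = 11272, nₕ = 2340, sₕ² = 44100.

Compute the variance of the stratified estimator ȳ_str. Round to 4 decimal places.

Var(ȳ_str) = Σₕ Wₕ²(1 − fₕ)sₕ²/nₕ with Wₕ = Nₕ/N, N = 31962.
Dept I: Wₕ = 0.26409486; term = 0.26409486²·(1 − 0.20293804)·75900/1713 = 2.4631814.
Dept IV: Wₕ = 0.38323634; term = 0.38323634²·(1 − 0.18319863)·73770/2244 = 3.9437263.
Dept II: Wₕ = 0.35266879; term = 0.35266879²·(1 − 0.20759404)·44100/2340 = 1.8573961.
Sum = 8.2643038.

8.2643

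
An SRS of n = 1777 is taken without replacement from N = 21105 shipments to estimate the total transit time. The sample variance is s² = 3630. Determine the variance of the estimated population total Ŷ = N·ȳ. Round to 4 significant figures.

Var(Ŷ) = N²·Var(ȳ) = N²·(1 − n/N)·s²/n.
f = 1777/21105 = 0.08419806; Var(ȳ) = 0.91580194·3630/1777 = 1.8707716.
Var(Ŷ) = 21105² · 1.8707716 = 8.33281 × 10^8.

8.333 × 10^8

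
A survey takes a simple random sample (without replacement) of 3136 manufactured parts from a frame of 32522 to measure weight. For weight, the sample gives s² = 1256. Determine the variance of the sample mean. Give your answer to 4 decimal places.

Under SRS without replacement, Var(ȳ) = (1 − f)·s²/n with f = n/N = 3136/32522 = 0.09642703.
Var(ȳ) = (1 − 0.09642703)·1256/3136 = 0.90357297·0.4005102 = 0.36189019.

0.3619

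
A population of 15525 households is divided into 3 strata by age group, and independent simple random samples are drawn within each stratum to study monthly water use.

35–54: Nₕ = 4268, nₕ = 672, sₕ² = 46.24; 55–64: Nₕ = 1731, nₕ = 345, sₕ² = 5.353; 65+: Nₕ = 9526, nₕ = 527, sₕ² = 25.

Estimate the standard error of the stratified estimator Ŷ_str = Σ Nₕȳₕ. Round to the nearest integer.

Var(Ŷ_str) = Σₕ Nₕ²(1 − fₕ)sₕ²/nₕ.
35–54: 4268²·(1 − 672/4268)·46.24/672 = 1.0560699 × 10^6.
55–64: 1731²·(1 − 345/1731)·5.353/345 = 37225.321.
65+: 9526²·(1 − 527/9526)·25/527 = 4.0666259 × 10^6.
Sum = 5.1599211 × 10^6.
SE = √(5.1599211 × 10^6) = 2272.

2272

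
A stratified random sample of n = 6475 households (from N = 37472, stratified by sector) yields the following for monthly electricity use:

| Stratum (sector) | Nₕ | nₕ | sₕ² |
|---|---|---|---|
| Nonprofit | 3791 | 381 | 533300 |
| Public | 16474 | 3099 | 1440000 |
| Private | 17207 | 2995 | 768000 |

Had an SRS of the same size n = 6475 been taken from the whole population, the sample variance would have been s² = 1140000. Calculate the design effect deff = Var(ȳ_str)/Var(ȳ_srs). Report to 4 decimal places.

0.8958

Var(ȳ_str) = Σ Wₕ²(1−fₕ)sₕ²/nₕ with Wₕ = Nₕ/37472:
  Nonprofit: (3791/37472)²·(1−381/3791)·533300/381 = 12.886679
  Public: (16474/37472)²·(1−3099/16474)·1440000/3099 = 72.915527
  Private: (17207/37472)²·(1−2995/17207)·768000/2995 = 44.659207
  → Var(ȳ_str) = 130.46141.
Var(ȳ_srs) = (1 − 6475/37472)·1140000/6475 = 145.63906.
deff = 130.46141 / 145.63906 = 0.8958.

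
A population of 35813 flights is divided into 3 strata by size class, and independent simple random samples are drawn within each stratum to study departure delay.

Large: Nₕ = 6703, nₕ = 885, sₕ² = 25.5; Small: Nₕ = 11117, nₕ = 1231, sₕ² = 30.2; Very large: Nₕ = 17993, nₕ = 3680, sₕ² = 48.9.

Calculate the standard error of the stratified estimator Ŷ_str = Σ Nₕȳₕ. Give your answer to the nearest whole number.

Var(Ŷ_str) = Σₕ Nₕ²(1 − fₕ)sₕ²/nₕ.
Large: 6703²·(1 − 885/6703)·25.5/885 = 1.1236727 × 10^6.
Small: 11117²·(1 − 1231/11117)·30.2/1231 = 2.696231 × 10^6.
Very large: 17993²·(1 − 3680/17993)·48.9/3680 = 3.4221205 × 10^6.
Sum = 7.2420242 × 10^6.
SE = √(7.2420242 × 10^6) = 2691.

2691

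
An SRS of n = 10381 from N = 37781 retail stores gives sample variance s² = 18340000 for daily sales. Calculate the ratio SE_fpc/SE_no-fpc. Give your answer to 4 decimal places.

f = n/N = 10381/37781 = 0.27476774.
SE_no-fpc = √(s²/n) = 42.032001; SE_fpc = √((1−f)s²/n) = 35.794692.
Ratio = √(1−f) = 0.85160569.

0.8516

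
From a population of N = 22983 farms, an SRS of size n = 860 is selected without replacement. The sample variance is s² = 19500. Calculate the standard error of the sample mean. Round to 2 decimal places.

Under SRS without replacement, Var(ȳ) = (1 − f)·s²/n with f = n/N = 860/22983 = 0.03741896.
Var(ȳ) = (1 − 0.03741896)·19500/860 = 0.96258104·22.674419 = 21.825965.
SE(ȳ) = √(21.825965) = 4.67.

4.67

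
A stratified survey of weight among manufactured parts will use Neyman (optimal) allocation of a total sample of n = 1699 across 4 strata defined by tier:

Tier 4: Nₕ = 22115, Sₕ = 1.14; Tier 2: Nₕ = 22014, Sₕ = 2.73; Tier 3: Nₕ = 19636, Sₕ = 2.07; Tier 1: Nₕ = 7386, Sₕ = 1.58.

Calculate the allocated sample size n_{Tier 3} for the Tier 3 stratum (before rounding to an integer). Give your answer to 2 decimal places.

501.78

Neyman allocation: nₕ = n·NₕSₕ / Σⱼ NⱼSⱼ.
Σ NⱼSⱼ = 22115·1.14 + 22014·2.73 + 19636·2.07 + 7386·1.58 = 137625.72.
n_{Tier 3} = 1699·19636·2.07 / 137625.72 = 501.78.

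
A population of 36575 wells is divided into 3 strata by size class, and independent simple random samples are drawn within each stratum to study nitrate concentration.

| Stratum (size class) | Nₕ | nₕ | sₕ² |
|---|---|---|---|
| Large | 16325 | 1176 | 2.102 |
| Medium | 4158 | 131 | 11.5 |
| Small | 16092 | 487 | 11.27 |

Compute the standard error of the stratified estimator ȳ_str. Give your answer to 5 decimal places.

0.07598

Var(ȳ_str) = Σₕ Wₕ²(1 − fₕ)sₕ²/nₕ with Wₕ = Nₕ/N, N = 36575.
Large: Wₕ = 0.44634313; term = 0.44634313²·(1 − 0.07203675)·2.102/1176 = 3.3044096 × 10^-4.
Medium: Wₕ = 0.11368421; term = 0.11368421²·(1 − 0.03150553)·11.5/131 = 0.0010988135.
Small: Wₕ = 0.43997266; term = 0.43997266²·(1 − 0.03026348)·11.27/487 = 0.0043441027.
Sum = 0.0057733572.
SE = √(0.0057733572) = 0.07598.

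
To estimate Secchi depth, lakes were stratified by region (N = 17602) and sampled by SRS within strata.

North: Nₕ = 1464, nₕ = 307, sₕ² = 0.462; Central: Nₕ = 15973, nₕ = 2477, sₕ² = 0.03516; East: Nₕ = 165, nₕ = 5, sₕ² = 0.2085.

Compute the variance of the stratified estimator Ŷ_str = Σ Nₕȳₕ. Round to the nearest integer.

Var(Ŷ_str) = Σₕ Nₕ²(1 − fₕ)sₕ²/nₕ.
North: 1464²·(1 − 307/1464)·0.462/307 = 2549.0481.
Central: 15973²·(1 − 2477/15973)·0.03516/2477 = 3059.9506.
East: 165²·(1 − 5/165)·0.2085/5 = 1100.88.
Sum = 6709.8787.

6710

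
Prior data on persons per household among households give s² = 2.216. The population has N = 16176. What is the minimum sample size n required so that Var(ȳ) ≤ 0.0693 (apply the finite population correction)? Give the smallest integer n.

Without fpc, n₀ = s²/D = 2.216/0.0693 = 31.9769.
With fpc, (1 − n/N)·s²/n ≤ D requires n ≥ n₀/(1 + n₀/N) = 31.9769/(1 + 31.9769/16176) = 31.9138.
Rounding up, n = 32.

32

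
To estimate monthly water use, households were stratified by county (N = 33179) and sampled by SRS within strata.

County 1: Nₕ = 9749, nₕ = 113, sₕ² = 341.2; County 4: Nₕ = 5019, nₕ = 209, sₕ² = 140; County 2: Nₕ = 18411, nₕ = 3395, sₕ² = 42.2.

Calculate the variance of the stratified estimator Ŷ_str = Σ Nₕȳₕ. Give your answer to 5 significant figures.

Var(Ŷ_str) = Σₕ Nₕ²(1 − fₕ)sₕ²/nₕ.
County 1: 9749²·(1 − 113/9749)·341.2/113 = 2.8365304 × 10^8.
County 4: 5019²·(1 − 209/5019)·140/209 = 1.6171266 × 10^7.
County 2: 18411²·(1 − 3395/18411)·42.2/3395 = 3.4364047 × 10^6.
Sum = 3.0326071 × 10^8.

3.0326 × 10^8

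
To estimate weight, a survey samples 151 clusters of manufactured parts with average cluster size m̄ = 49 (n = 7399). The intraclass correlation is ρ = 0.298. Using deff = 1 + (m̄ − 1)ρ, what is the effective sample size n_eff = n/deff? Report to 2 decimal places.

483.47

deff = 1 + (49 − 1)·0.298 = 1 + 14.304 = 15.304.
n_eff = 7399 / 15.304 = 483.47.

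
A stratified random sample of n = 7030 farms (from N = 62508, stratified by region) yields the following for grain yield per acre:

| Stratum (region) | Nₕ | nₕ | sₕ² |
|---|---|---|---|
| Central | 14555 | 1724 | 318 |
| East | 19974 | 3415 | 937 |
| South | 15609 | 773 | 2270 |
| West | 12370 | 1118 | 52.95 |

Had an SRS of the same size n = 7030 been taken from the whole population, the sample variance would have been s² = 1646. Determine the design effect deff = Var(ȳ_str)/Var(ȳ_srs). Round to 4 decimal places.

Var(ȳ_str) = Σ Wₕ²(1−fₕ)sₕ²/nₕ with Wₕ = Nₕ/62508:
  Central: (14555/62508)²·(1−1724/14555)·318/1724 = 0.0088164016
  East: (19974/62508)²·(1−3415/19974)·937/3415 = 0.023226129
  South: (15609/62508)²·(1−773/15609)·2270/773 = 0.17404721
  West: (12370/62508)²·(1−1118/12370)·52.95/1118 = 0.0016871449
  → Var(ȳ_str) = 0.20777689.
Var(ȳ_srs) = (1 − 7030/62508)·1646/7030 = 0.20780677.
deff = 0.20777689 / 0.20780677 = 0.9999.

0.9999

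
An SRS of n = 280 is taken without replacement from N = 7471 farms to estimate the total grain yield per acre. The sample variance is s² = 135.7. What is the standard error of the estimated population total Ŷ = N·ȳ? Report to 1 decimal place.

5102.6

Var(Ŷ) = N²·Var(ȳ) = N²·(1 − n/N)·s²/n.
f = 280/7471 = 0.03747825; Var(ȳ) = 0.96252175·135.7/280 = 0.46647929.
Var(Ŷ) = 7471² · 0.46647929 = 2.6036934 × 10^7.
SE(Ŷ) = √(2.6036934 × 10^7) = 5102.6.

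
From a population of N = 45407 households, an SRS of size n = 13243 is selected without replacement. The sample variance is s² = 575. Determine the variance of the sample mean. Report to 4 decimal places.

Under SRS without replacement, Var(ȳ) = (1 − f)·s²/n with f = n/N = 13243/45407 = 0.29165107.
Var(ȳ) = (1 − 0.29165107)·575/13243 = 0.70834893·0.043419165 = 0.030755919.

0.0308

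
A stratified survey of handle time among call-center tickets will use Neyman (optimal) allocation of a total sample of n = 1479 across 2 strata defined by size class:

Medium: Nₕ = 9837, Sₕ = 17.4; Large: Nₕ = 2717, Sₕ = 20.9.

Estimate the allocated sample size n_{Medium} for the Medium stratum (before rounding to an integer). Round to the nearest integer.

Neyman allocation: nₕ = n·NₕSₕ / Σⱼ NⱼSⱼ.
Σ NⱼSⱼ = 9837·17.4 + 2717·20.9 = 227949.1.
n_{Medium} = 1479·9837·17.4 / 227949.1 = 1111.

1111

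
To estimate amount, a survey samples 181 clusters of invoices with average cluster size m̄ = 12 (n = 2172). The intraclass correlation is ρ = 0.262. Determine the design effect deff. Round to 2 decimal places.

deff = 1 + (12 − 1)·0.262 = 1 + 2.882 = 3.882.

3.88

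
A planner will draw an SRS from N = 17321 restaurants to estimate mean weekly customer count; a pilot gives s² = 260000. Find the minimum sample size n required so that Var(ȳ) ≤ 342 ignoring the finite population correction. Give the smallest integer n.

Without fpc, n₀ = s²/D = 260000/342 = 760.2339.
Rounding up, n = 761.

761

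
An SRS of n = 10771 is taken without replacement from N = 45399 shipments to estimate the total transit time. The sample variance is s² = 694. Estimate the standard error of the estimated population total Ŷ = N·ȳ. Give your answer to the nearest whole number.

10064

Var(Ŷ) = N²·Var(ȳ) = N²·(1 − n/N)·s²/n.
f = 10771/45399 = 0.23725192; Var(ȳ) = 0.76274808·694/10771 = 0.049145592.
Var(Ŷ) = 45399² · 0.049145592 = 1.0129247 × 10^8.
SE(Ŷ) = √(1.0129247 × 10^8) = 10064.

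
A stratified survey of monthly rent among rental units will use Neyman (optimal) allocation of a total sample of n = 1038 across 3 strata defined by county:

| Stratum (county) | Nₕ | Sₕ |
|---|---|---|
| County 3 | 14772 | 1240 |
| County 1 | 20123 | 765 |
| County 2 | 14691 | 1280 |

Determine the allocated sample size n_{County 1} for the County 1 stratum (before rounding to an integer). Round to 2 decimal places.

Neyman allocation: nₕ = n·NₕSₕ / Σⱼ NⱼSⱼ.
Σ NⱼSⱼ = 14772·1240 + 20123·765 + 14691·1280 = 5.2515855 × 10^7.
n_{County 1} = 1038·20123·765 / (5.2515855 × 10^7) = 304.27.

304.27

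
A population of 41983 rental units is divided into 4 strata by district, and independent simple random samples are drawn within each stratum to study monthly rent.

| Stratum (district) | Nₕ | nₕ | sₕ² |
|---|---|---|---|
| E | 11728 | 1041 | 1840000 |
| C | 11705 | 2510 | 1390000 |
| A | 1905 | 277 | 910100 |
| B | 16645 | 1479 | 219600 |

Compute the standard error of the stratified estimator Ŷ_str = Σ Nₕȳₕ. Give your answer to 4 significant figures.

Var(Ŷ_str) = Σₕ Nₕ²(1 − fₕ)sₕ²/nₕ.
E: 11728²·(1 − 1041/11728)·1840000/1041 = 2.215373 × 10^11.
C: 11705²·(1 − 2510/11705)·1390000/2510 = 5.9602466 × 10^10.
A: 1905²·(1 − 277/1905)·910100/277 = 1.0189637 × 10^10.
B: 16645²·(1 − 1479/16645)·219600/1479 = 3.7481677 × 10^10.
Sum = 3.2881108 × 10^11.
SE = √(3.2881108 × 10^11) = 573400.

573400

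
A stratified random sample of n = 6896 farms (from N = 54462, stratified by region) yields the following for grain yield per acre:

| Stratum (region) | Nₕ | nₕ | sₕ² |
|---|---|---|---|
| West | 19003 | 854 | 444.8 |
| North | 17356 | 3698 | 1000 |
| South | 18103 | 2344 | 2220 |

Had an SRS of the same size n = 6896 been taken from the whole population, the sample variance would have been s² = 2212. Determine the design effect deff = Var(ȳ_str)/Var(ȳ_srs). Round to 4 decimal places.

Var(ȳ_str) = Σ Wₕ²(1−fₕ)sₕ²/nₕ with Wₕ = Nₕ/54462:
  West: (19003/54462)²·(1−854/19003)·444.8/854 = 0.060561219
  North: (17356/54462)²·(1−3698/17356)·1000/3698 = 0.021611389
  South: (18103/54462)²·(1−2344/18103)·2220/2344 = 0.091093503
  → Var(ȳ_str) = 0.17326611.
Var(ȳ_srs) = (1 − 6896/54462)·2212/6896 = 0.28015019.
deff = 0.17326611 / 0.28015019 = 0.6185.

0.6185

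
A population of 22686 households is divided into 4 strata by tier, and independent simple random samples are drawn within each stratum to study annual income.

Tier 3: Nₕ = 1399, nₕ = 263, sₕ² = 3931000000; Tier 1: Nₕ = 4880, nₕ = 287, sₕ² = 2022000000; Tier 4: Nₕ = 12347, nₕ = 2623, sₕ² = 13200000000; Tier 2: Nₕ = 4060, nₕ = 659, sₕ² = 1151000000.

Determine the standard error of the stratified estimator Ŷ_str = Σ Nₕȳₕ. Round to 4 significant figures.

2.846 × 10^7

Var(Ŷ_str) = Σₕ Nₕ²(1 − fₕ)sₕ²/nₕ.
Tier 3: 1399²·(1 − 263/1399)·3931000000/263 = 2.375436 × 10^13.
Tier 1: 4880²·(1 − 287/4880)·2022000000/287 = 1.5791214 × 10^14.
Tier 4: 12347²·(1 − 2623/12347)·13200000000/2623 = 6.0420183 × 10^14.
Tier 2: 4060²·(1 − 659/4060)·1151000000/659 = 2.4116961 × 10^13.
Sum = 8.0998529 × 10^14.
SE = √(8.0998529 × 10^14) = 2.846 × 10^7.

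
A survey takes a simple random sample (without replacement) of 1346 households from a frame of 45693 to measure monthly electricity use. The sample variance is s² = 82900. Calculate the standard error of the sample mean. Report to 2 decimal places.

7.73

Under SRS without replacement, Var(ȳ) = (1 − f)·s²/n with f = n/N = 1346/45693 = 0.02945747.
Var(ȳ) = (1 − 0.02945747)·82900/1346 = 0.97054253·61.589896 = 59.775614.
SE(ȳ) = √(59.775614) = 7.73.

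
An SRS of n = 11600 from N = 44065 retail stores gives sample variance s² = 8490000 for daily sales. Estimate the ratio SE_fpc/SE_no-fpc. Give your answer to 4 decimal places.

0.8583

f = n/N = 11600/44065 = 0.26324748.
SE_no-fpc = √(s²/n) = 27.053587; SE_fpc = √((1−f)s²/n) = 23.221254.
Ratio = √(1−f) = 0.85834289.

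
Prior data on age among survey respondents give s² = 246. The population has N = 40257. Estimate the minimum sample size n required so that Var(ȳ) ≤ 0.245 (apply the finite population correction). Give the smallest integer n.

Without fpc, n₀ = s²/D = 246/0.245 = 1004.0816.
With fpc, (1 − n/N)·s²/n ≤ D requires n ≥ n₀/(1 + n₀/N) = 1004.0816/(1 + 1004.0816/40257) = 979.6474.
Rounding up, n = 980.

980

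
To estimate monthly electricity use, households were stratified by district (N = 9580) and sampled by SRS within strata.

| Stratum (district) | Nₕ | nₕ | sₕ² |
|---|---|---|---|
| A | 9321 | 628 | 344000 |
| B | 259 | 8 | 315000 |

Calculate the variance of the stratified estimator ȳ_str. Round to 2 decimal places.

511.51

Var(ȳ_str) = Σₕ Wₕ²(1 − fₕ)sₕ²/nₕ with Wₕ = Nₕ/N, N = 9580.
A: Wₕ = 0.97296451; term = 0.97296451²·(1 − 0.06737475)·344000/628 = 483.61523.
B: Wₕ = 0.02703549; term = 0.02703549²·(1 − 0.03088803)·315000/8 = 27.890932.
Sum = 511.50616.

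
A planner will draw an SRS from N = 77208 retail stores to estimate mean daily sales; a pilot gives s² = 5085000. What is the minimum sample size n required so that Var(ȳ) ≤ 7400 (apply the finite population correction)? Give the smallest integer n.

Without fpc, n₀ = s²/D = 5085000/7400 = 687.1622.
With fpc, (1 − n/N)·s²/n ≤ D requires n ≥ n₀/(1 + n₀/N) = 687.1622/(1 + 687.1622/77208) = 681.1003.
Rounding up, n = 682.

682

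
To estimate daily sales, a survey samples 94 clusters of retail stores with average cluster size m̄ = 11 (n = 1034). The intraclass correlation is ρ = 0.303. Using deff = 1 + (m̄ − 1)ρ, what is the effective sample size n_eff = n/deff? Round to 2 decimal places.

deff = 1 + (11 − 1)·0.303 = 1 + 3.03 = 4.03.
n_eff = 1034 / 4.03 = 256.58.

256.58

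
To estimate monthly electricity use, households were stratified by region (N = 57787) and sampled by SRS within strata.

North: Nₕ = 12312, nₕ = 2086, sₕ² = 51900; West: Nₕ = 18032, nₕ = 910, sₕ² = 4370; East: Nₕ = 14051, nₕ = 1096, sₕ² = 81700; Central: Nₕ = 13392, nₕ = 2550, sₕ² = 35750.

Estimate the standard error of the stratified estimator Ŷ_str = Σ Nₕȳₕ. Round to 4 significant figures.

Var(Ŷ_str) = Σₕ Nₕ²(1 − fₕ)sₕ²/nₕ.
North: 12312²·(1 − 2086/12312)·51900/2086 = 3.1324738 × 10^9.
West: 18032²·(1 − 910/18032)·4370/910 = 1.4826493 × 10^9.
East: 14051²·(1 − 1096/14051)·81700/1096 = 1.356926 × 10^10.
Central: 13392²·(1 − 2550/13392)·35750/2550 = 2.0355919 × 10^9.
Sum = 2.0219975 × 10^10.
SE = √(2.0219975 × 10^10) = 142200.

142200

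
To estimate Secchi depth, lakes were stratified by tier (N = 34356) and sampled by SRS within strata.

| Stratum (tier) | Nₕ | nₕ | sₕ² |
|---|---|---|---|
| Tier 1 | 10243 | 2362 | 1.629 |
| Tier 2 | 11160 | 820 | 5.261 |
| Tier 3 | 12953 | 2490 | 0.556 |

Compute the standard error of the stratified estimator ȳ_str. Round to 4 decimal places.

Var(ȳ_str) = Σₕ Wₕ²(1 − fₕ)sₕ²/nₕ with Wₕ = Nₕ/N, N = 34356.
Tier 1: Wₕ = 0.29814297; term = 0.29814297²·(1 − 0.23059650)·1.629/2362 = 4.7167679 × 10^-5.
Tier 2: Wₕ = 0.32483409; term = 0.32483409²·(1 − 0.07347670)·5.261/820 = 6.2724036 × 10^-4.
Tier 3: Wₕ = 0.37702294; term = 0.37702294²·(1 − 0.19223346)·0.556/2490 = 2.563875 × 10^-5.
Sum = 7.0004679 × 10^-4.
SE = √(7.0004679 × 10^-4) = 0.0265.

0.0265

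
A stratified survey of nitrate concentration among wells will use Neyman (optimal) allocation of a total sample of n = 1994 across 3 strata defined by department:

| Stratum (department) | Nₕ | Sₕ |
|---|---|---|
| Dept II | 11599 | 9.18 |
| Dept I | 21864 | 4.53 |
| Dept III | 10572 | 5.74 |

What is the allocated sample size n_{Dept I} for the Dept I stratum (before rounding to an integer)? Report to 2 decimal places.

Neyman allocation: nₕ = n·NₕSₕ / Σⱼ NⱼSⱼ.
Σ NⱼSⱼ = 11599·9.18 + 21864·4.53 + 10572·5.74 = 266206.02.
n_{Dept I} = 1994·21864·4.53 / 266206.02 = 741.88.

741.88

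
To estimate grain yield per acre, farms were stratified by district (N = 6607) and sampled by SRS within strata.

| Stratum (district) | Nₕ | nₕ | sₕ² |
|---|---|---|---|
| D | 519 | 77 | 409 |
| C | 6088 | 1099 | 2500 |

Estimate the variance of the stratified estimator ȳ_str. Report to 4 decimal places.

Var(ȳ_str) = Σₕ Wₕ²(1 − fₕ)sₕ²/nₕ with Wₕ = Nₕ/N, N = 6607.
D: Wₕ = 0.07855305; term = 0.07855305²·(1 − 0.14836224)·409/77 = 0.027913455.
C: Wₕ = 0.92144695; term = 0.92144695²·(1 − 0.18051905)·2500/1099 = 1.5827847.
Sum = 1.6106982.

1.6107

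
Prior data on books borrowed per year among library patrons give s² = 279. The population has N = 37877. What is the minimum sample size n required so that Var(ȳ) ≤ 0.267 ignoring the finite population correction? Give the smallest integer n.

Without fpc, n₀ = s²/D = 279/0.267 = 1044.9438.
Rounding up, n = 1045.

1045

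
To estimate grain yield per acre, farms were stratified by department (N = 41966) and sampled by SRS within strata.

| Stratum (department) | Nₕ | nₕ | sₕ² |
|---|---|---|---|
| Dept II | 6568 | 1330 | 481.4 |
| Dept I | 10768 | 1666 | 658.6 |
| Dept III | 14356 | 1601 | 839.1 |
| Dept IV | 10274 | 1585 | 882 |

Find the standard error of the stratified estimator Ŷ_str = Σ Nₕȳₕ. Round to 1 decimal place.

14030.1

Var(Ŷ_str) = Σₕ Nₕ²(1 − fₕ)sₕ²/nₕ.
Dept II: 6568²·(1 − 1330/6568)·481.4/1330 = 1.2452401 × 10^7.
Dept I: 10768²·(1 − 1666/10768)·658.6/1666 = 3.8745262 × 10^7.
Dept III: 14356²·(1 − 1601/14356)·839.1/1601 = 9.5970178 × 10^7.
Dept IV: 10274²·(1 − 1585/10274)·882/1585 = 4.9676235 × 10^7.
Sum = 1.9684408 × 10^8.
SE = √(1.9684408 × 10^8) = 14030.1.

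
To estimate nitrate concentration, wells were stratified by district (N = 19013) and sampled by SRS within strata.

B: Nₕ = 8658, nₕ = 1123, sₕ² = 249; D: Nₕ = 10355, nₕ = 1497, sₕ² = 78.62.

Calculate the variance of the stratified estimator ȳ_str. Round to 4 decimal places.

0.0533

Var(ȳ_str) = Σₕ Wₕ²(1 − fₕ)sₕ²/nₕ with Wₕ = Nₕ/N, N = 19013.
B: Wₕ = 0.45537264; term = 0.45537264²·(1 − 0.12970663)·249/1123 = 0.04001466.
D: Wₕ = 0.54462736; term = 0.54462736²·(1 − 0.14456784)·78.62/1497 = 0.013325875.
Sum = 0.053340535.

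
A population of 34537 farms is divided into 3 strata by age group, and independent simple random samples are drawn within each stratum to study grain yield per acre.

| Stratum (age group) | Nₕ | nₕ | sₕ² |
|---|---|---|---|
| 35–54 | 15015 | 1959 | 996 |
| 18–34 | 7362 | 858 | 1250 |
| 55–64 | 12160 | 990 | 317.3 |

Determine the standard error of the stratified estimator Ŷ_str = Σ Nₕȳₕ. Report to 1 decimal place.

Var(Ŷ_str) = Σₕ Nₕ²(1 − fₕ)sₕ²/nₕ.
35–54: 15015²·(1 − 1959/15015)·996/1959 = 9.9669064 × 10^7.
18–34: 7362²·(1 − 858/7362)·1250/858 = 6.9758811 × 10^7.
55–64: 12160²·(1 − 990/12160)·317.3/990 = 4.3533304 × 10^7.
Sum = 2.1296118 × 10^8.
SE = √(2.1296118 × 10^8) = 14593.2.

14593.2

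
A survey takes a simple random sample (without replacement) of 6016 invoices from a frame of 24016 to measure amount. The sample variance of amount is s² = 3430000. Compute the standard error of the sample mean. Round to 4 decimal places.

20.6718

Under SRS without replacement, Var(ȳ) = (1 − f)·s²/n with f = n/N = 6016/24016 = 0.25049967.
Var(ȳ) = (1 − 0.25049967)·3430000/6016 = 0.74950033·570.14628 = 427.32482.
SE(ȳ) = √(427.32482) = 20.6718.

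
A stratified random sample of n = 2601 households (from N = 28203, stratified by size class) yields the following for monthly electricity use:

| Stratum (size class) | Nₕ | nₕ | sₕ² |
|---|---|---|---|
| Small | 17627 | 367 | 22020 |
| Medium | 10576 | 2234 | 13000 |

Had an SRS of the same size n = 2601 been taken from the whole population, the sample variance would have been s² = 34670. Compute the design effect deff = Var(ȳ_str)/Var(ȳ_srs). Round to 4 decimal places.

Var(ȳ_str) = Σ Wₕ²(1−fₕ)sₕ²/nₕ with Wₕ = Nₕ/28203:
  Small: (17627/28203)²·(1−367/17627)·22020/367 = 22.949849
  Medium: (10576/28203)²·(1−2234/10576)·13000/2234 = 0.64544791
  → Var(ȳ_str) = 23.595297.
Var(ȳ_srs) = (1 − 2601/28203)·34670/2601 = 12.100187.
deff = 23.595297 / 12.100187 = 1.9500.

1.9500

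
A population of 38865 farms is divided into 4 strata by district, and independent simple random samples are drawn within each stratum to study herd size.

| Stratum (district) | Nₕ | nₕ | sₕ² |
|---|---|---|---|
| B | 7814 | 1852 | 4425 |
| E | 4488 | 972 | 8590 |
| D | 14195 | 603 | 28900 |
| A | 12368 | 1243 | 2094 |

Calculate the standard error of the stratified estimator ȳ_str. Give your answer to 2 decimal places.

2.54

Var(ȳ_str) = Σₕ Wₕ²(1 − fₕ)sₕ²/nₕ with Wₕ = Nₕ/N, N = 38865.
B: Wₕ = 0.20105493; term = 0.20105493²·(1 − 0.23701049)·4425/1852 = 0.073691997.
E: Wₕ = 0.11547665; term = 0.11547665²·(1 − 0.21657754)·8590/972 = 0.092323289.
D: Wₕ = 0.36523865; term = 0.36523865²·(1 − 0.04247975)·28900/603 = 6.1218396.
A: Wₕ = 0.31822977; term = 0.31822977²·(1 − 0.10050129)·2094/1243 = 0.15345735.
Sum = 6.4413122.
SE = √(6.4413122) = 2.54.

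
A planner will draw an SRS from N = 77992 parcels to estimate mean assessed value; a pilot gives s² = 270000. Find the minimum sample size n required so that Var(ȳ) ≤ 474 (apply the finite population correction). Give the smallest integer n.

Without fpc, n₀ = s²/D = 270000/474 = 569.6203.
With fpc, (1 − n/N)·s²/n ≤ D requires n ≥ n₀/(1 + n₀/N) = 569.6203/(1 + 569.6203/77992) = 565.4902.
Rounding up, n = 566.

566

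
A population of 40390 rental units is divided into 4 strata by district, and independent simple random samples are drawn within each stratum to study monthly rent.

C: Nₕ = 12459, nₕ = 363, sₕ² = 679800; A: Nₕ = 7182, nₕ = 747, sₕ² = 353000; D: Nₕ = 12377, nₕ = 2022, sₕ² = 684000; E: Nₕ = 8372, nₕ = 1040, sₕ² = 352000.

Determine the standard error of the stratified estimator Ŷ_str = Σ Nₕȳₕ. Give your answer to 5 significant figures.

Var(Ŷ_str) = Σₕ Nₕ²(1 − fₕ)sₕ²/nₕ.
C: 12459²·(1 − 363/12459)·679800/363 = 2.8222761 × 10^11.
A: 7182²·(1 − 747/7182)·353000/747 = 2.183977 × 10^10.
D: 12377²·(1 − 2022/12377)·684000/2022 = 4.3355125 × 10^10.
E: 8372²·(1 − 1040/8372)·352000/1040 = 2.0775955 × 10^10.
Sum = 3.6819846 × 10^11.
SE = √(3.6819846 × 10^11) = 606790.

606790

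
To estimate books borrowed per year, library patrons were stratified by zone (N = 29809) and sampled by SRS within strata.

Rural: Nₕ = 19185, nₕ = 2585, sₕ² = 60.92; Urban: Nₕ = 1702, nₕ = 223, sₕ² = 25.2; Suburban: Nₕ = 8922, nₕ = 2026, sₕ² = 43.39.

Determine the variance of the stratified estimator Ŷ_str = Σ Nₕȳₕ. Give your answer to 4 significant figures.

Var(Ŷ_str) = Σₕ Nₕ²(1 − fₕ)sₕ²/nₕ.
Rural: 19185²·(1 − 2585/19185)·60.92/2585 = 7.5053204 × 10^6.
Urban: 1702²·(1 − 223/1702)·25.2/223 = 284461.44.
Suburban: 8922²·(1 − 2026/8922)·43.39/2026 = 1.3176792 × 10^6.
Sum = 9.107461 × 10^6.

9.107 × 10^6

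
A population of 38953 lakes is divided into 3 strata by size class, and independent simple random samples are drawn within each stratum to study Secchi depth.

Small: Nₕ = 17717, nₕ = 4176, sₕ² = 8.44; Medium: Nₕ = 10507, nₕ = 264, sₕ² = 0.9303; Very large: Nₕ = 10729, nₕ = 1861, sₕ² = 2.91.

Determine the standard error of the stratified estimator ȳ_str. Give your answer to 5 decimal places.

0.02584

Var(ȳ_str) = Σₕ Wₕ²(1 − fₕ)sₕ²/nₕ with Wₕ = Nₕ/N, N = 38953.
Small: Wₕ = 0.45483018; term = 0.45483018²·(1 − 0.23570582)·8.44/4176 = 3.1955165 × 10^-4.
Medium: Wₕ = 0.26973532; term = 0.26973532²·(1 − 0.02512611)·0.9303/264 = 2.4994427 × 10^-4.
Very large: Wₕ = 0.27543450; term = 0.27543450²·(1 − 0.17345512)·2.91/1861 = 9.805048 × 10^-5.
Sum = 6.675464 × 10^-4.
SE = √(6.675464 × 10^-4) = 0.02584.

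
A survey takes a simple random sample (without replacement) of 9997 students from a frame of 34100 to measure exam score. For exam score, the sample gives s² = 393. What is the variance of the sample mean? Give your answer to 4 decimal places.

Under SRS without replacement, Var(ȳ) = (1 − f)·s²/n with f = n/N = 9997/34100 = 0.29316716.
Var(ȳ) = (1 − 0.29316716)·393/9997 = 0.70683284·0.039311794 = 0.027786867.

0.0278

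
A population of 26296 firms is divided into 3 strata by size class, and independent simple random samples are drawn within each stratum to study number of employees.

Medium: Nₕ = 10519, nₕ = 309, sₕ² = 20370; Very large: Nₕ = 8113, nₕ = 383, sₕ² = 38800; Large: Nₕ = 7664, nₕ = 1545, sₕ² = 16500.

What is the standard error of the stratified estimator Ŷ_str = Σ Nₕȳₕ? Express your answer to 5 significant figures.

118040

Var(Ŷ_str) = Σₕ Nₕ²(1 − fₕ)sₕ²/nₕ.
Medium: 10519²·(1 − 309/10519)·20370/309 = 7.0799917 × 10^9.
Very large: 8113²·(1 − 383/8113)·38800/383 = 6.3532204 × 10^9.
Large: 7664²·(1 − 1545/7664)·16500/1545 = 5.0083124 × 10^8.
Sum = 1.3934043 × 10^10.
SE = √(1.3934043 × 10^10) = 118040.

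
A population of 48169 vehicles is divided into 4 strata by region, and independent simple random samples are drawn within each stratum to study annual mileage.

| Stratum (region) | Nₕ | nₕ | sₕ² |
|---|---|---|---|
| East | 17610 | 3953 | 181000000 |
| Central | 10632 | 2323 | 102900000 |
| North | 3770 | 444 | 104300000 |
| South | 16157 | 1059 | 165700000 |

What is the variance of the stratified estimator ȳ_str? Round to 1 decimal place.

24152.3

Var(ȳ_str) = Σₕ Wₕ²(1 − fₕ)sₕ²/nₕ with Wₕ = Nₕ/N, N = 48169.
East: Wₕ = 0.36558783; term = 0.36558783²·(1 − 0.22447473)·181000000/3953 = 4746.0375.
Central: Wₕ = 0.22072287; term = 0.22072287²·(1 − 0.21849135)·102900000/2323 = 1686.5322.
North: Wₕ = 0.07826610; term = 0.07826610²·(1 − 0.11777188)·104300000/444 = 1269.4911.
South: Wₕ = 0.33542320; term = 0.33542320²·(1 − 0.06554435)·165700000/1059 = 16450.21.
Sum = 24152.271.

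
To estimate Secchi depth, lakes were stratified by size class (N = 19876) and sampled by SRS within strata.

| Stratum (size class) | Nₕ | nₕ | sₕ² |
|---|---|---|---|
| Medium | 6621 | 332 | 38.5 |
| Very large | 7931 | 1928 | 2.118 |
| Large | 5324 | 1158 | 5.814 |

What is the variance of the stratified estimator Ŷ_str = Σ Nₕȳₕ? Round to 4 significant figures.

Var(Ŷ_str) = Σₕ Nₕ²(1 − fₕ)sₕ²/nₕ.
Medium: 6621²·(1 − 332/6621)·38.5/332 = 4.8286734 × 10^6.
Very large: 7931²·(1 − 1928/7931)·2.118/1928 = 52301.629.
Large: 5324²·(1 − 1158/5324)·5.814/1158 = 111358.6.
Sum = 4.9923336 × 10^6.

4.992 × 10^6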